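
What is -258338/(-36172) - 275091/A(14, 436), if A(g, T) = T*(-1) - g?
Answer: 419451823/678225 ≈ 618.46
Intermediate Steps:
A(g, T) = -T - g
-258338/(-36172) - 275091/A(14, 436) = -258338/(-36172) - 275091/(-1*436 - 1*14) = -258338*(-1/36172) - 275091/(-436 - 14) = 129169/18086 - 275091/(-450) = 129169/18086 - 275091*(-1/450) = 129169/18086 + 91697/150 = 419451823/678225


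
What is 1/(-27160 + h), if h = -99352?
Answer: -1/126512 ≈ -7.9044e-6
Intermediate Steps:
1/(-27160 + h) = 1/(-27160 - 99352) = 1/(-126512) = -1/126512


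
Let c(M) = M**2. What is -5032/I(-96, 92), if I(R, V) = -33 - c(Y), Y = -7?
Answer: 2516/41 ≈ 61.366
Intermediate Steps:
I(R, V) = -82 (I(R, V) = -33 - 1*(-7)**2 = -33 - 1*49 = -33 - 49 = -82)
-5032/I(-96, 92) = -5032/(-82) = -5032*(-1/82) = 2516/41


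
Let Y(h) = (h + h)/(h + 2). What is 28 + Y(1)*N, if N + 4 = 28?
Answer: 44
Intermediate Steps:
N = 24 (N = -4 + 28 = 24)
Y(h) = 2*h/(2 + h) (Y(h) = (2*h)/(2 + h) = 2*h/(2 + h))
28 + Y(1)*N = 28 + (2*1/(2 + 1))*24 = 28 + (2*1/3)*24 = 28 + (2*1*(⅓))*24 = 28 + (⅔)*24 = 28 + 16 = 44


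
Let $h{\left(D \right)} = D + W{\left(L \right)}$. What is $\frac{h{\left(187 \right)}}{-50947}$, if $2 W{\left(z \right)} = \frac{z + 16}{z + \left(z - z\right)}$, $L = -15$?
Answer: $- \frac{5609}{1528410} \approx -0.0036698$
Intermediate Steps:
$W{\left(z \right)} = \frac{16 + z}{2 z}$ ($W{\left(z \right)} = \frac{\left(z + 16\right) \frac{1}{z + \left(z - z\right)}}{2} = \frac{\left(16 + z\right) \frac{1}{z + 0}}{2} = \frac{\left(16 + z\right) \frac{1}{z}}{2} = \frac{\frac{1}{z} \left(16 + z\right)}{2} = \frac{16 + z}{2 z}$)
$h{\left(D \right)} = - \frac{1}{30} + D$ ($h{\left(D \right)} = D + \frac{16 - 15}{2 \left(-15\right)} = D + \frac{1}{2} \left(- \frac{1}{15}\right) 1 = D - \frac{1}{30} = - \frac{1}{30} + D$)
$\frac{h{\left(187 \right)}}{-50947} = \frac{- \frac{1}{30} + 187}{-50947} = \frac{5609}{30} \left(- \frac{1}{50947}\right) = - \frac{5609}{1528410}$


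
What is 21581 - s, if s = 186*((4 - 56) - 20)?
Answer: 34973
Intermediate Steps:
s = -13392 (s = 186*(-52 - 20) = 186*(-72) = -13392)
21581 - s = 21581 - 1*(-13392) = 21581 + 13392 = 34973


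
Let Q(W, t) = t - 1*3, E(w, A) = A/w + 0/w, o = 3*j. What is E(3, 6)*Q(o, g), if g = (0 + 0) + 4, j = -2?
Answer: 2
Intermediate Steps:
o = -6 (o = 3*(-2) = -6)
g = 4 (g = 0 + 4 = 4)
E(w, A) = A/w (E(w, A) = A/w + 0 = A/w)
Q(W, t) = -3 + t (Q(W, t) = t - 3 = -3 + t)
E(3, 6)*Q(o, g) = (6/3)*(-3 + 4) = (6*(⅓))*1 = 2*1 = 2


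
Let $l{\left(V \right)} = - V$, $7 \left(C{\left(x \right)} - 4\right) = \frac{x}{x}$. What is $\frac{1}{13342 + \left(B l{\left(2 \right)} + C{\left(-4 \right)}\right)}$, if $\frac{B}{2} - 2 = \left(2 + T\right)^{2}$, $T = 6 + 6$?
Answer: $\frac{7}{87879} \approx 7.9655 \cdot 10^{-5}$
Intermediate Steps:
$T = 12$
$C{\left(x \right)} = \frac{29}{7}$ ($C{\left(x \right)} = 4 + \frac{x \frac{1}{x}}{7} = 4 + \frac{1}{7} \cdot 1 = 4 + \frac{1}{7} = \frac{29}{7}$)
$B = 396$ ($B = 4 + 2 \left(2 + 12\right)^{2} = 4 + 2 \cdot 14^{2} = 4 + 2 \cdot 196 = 4 + 392 = 396$)
$\frac{1}{13342 + \left(B l{\left(2 \right)} + C{\left(-4 \right)}\right)} = \frac{1}{13342 + \left(396 \left(\left(-1\right) 2\right) + \frac{29}{7}\right)} = \frac{1}{13342 + \left(396 \left(-2\right) + \frac{29}{7}\right)} = \frac{1}{13342 + \left(-792 + \frac{29}{7}\right)} = \frac{1}{13342 - \frac{5515}{7}} = \frac{1}{\frac{87879}{7}} = \frac{7}{87879}$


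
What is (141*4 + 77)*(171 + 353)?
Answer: 335884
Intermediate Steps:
(141*4 + 77)*(171 + 353) = (564 + 77)*524 = 641*524 = 335884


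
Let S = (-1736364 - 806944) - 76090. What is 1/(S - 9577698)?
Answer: -1/12197096 ≈ -8.1987e-8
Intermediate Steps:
S = -2619398 (S = -2543308 - 76090 = -2619398)
1/(S - 9577698) = 1/(-2619398 - 9577698) = 1/(-12197096) = -1/12197096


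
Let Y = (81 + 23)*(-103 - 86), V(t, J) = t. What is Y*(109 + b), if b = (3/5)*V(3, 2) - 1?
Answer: -10791144/5 ≈ -2.1582e+6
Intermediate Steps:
b = ⅘ (b = (3/5)*3 - 1 = (3*(⅕))*3 - 1 = (⅗)*3 - 1 = 9/5 - 1 = ⅘ ≈ 0.80000)
Y = -19656 (Y = 104*(-189) = -19656)
Y*(109 + b) = -19656*(109 + ⅘) = -19656*549/5 = -10791144/5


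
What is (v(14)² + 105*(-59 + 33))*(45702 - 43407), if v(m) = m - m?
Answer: -6265350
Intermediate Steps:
v(m) = 0
(v(14)² + 105*(-59 + 33))*(45702 - 43407) = (0² + 105*(-59 + 33))*(45702 - 43407) = (0 + 105*(-26))*2295 = (0 - 2730)*2295 = -2730*2295 = -6265350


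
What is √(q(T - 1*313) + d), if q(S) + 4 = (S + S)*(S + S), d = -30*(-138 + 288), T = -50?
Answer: 2*√130643 ≈ 722.89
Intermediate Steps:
d = -4500 (d = -30*150 = -4500)
q(S) = -4 + 4*S² (q(S) = -4 + (S + S)*(S + S) = -4 + (2*S)*(2*S) = -4 + 4*S²)
√(q(T - 1*313) + d) = √((-4 + 4*(-50 - 1*313)²) - 4500) = √((-4 + 4*(-50 - 313)²) - 4500) = √((-4 + 4*(-363)²) - 4500) = √((-4 + 4*131769) - 4500) = √((-4 + 527076) - 4500) = √(527072 - 4500) = √522572 = 2*√130643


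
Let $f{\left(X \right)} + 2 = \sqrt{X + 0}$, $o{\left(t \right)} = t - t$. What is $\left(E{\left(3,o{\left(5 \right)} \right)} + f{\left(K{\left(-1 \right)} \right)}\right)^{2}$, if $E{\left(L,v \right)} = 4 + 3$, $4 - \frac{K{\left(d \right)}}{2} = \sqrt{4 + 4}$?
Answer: $\left(5 + 2 \sqrt{2 - \sqrt{2}}\right)^{2} \approx 42.651$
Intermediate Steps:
$o{\left(t \right)} = 0$
$K{\left(d \right)} = 8 - 4 \sqrt{2}$ ($K{\left(d \right)} = 8 - 2 \sqrt{4 + 4} = 8 - 2 \sqrt{8} = 8 - 2 \cdot 2 \sqrt{2} = 8 - 4 \sqrt{2}$)
$E{\left(L,v \right)} = 7$
$f{\left(X \right)} = -2 + \sqrt{X}$ ($f{\left(X \right)} = -2 + \sqrt{X + 0} = -2 + \sqrt{X}$)
$\left(E{\left(3,o{\left(5 \right)} \right)} + f{\left(K{\left(-1 \right)} \right)}\right)^{2} = \left(7 - \left(2 - \sqrt{8 - 4 \sqrt{2}}\right)\right)^{2} = \left(5 + \sqrt{8 - 4 \sqrt{2}}\right)^{2}$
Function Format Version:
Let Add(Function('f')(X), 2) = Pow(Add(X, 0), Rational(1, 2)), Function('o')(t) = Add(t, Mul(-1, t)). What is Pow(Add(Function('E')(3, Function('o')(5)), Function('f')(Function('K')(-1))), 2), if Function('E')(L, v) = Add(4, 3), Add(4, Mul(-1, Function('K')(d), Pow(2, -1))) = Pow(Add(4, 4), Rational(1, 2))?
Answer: Pow(Add(5, Mul(2, Pow(Add(2, Mul(-1, Pow(2, Rational(1, 2)))), Rational(1, 2)))), 2) ≈ 42.651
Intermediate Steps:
Function('o')(t) = 0
Function('K')(d) = Add(8, Mul(-4, Pow(2, Rational(1, 2)))) (Function('K')(d) = Add(8, Mul(-2, Pow(Add(4, 4), Rational(1, 2)))) = Add(8, Mul(-2, Pow(8, Rational(1, 2)))) = Add(8, Mul(-2, Mul(2, Pow(2, Rational(1, 2))))) = Add(8, Mul(-4, Pow(2, Rational(1, 2)))))
Function('E')(L, v) = 7
Function('f')(X) = Add(-2, Pow(X, Rational(1, 2))) (Function('f')(X) = Add(-2, Pow(Add(X, 0), Rational(1, 2))) = Add(-2, Pow(X, Rational(1, 2))))
Pow(Add(Function('E')(3, Function('o')(5)), Function('f')(Function('K')(-1))), 2) = Pow(Add(7, Add(-2, Pow(Add(8, Mul(-4, Pow(2, Rational(1, 2)))), Rational(1, 2)))), 2) = Pow(Add(5, Pow(Add(8, Mul(-4, Pow(2, Rational(1, 2)))), Rational(1, 2))), 2)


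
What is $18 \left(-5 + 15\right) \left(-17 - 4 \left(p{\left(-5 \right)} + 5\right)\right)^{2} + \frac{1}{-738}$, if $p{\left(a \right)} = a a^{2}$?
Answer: $\frac{28476777959}{738} \approx 3.8586 \cdot 10^{7}$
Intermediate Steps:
$p{\left(a \right)} = a^{3}$
$18 \left(-5 + 15\right) \left(-17 - 4 \left(p{\left(-5 \right)} + 5\right)\right)^{2} + \frac{1}{-738} = 18 \left(-5 + 15\right) \left(-17 - 4 \left(\left(-5\right)^{3} + 5\right)\right)^{2} + \frac{1}{-738} = 18 \cdot 10 \left(-17 - 4 \left(-125 + 5\right)\right)^{2} - \frac{1}{738} = 180 \left(-17 - -480\right)^{2} - \frac{1}{738} = 180 \left(-17 + 480\right)^{2} - \frac{1}{738} = 180 \cdot 463^{2} - \frac{1}{738} = 180 \cdot 214369 - \frac{1}{738} = 38586420 - \frac{1}{738} = \frac{28476777959}{738}$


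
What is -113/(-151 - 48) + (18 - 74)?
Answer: -11031/199 ≈ -55.432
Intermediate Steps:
-113/(-151 - 48) + (18 - 74) = -113/(-199) - 56 = -113*(-1/199) - 56 = 113/199 - 56 = -11031/199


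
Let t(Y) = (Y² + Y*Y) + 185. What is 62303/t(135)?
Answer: 62303/36635 ≈ 1.7006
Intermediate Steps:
t(Y) = 185 + 2*Y² (t(Y) = (Y² + Y²) + 185 = 2*Y² + 185 = 185 + 2*Y²)
62303/t(135) = 62303/(185 + 2*135²) = 62303/(185 + 2*18225) = 62303/(185 + 36450) = 62303/36635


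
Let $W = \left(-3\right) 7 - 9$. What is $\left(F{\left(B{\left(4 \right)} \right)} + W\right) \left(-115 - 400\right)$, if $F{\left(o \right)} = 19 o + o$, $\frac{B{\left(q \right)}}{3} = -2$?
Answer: $77250$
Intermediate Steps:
$B{\left(q \right)} = -6$ ($B{\left(q \right)} = 3 \left(-2\right) = -6$)
$W = -30$ ($W = -21 - 9 = -30$)
$F{\left(o \right)} = 20 o$
$\left(F{\left(B{\left(4 \right)} \right)} + W\right) \left(-115 - 400\right) = \left(20 \left(-6\right) - 30\right) \left(-115 - 400\right) = \left(-120 - 30\right) \left(-515\right) = \left(-150\right) \left(-515\right) = 77250$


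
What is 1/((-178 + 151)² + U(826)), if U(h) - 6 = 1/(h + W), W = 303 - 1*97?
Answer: 1032/758521 ≈ 0.0013605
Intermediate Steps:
W = 206 (W = 303 - 97 = 206)
U(h) = 6 + 1/(206 + h) (U(h) = 6 + 1/(h + 206) = 6 + 1/(206 + h))
1/((-178 + 151)² + U(826)) = 1/((-178 + 151)² + (1237 + 6*826)/(206 + 826)) = 1/((-27)² + (1237 + 4956)/1032) = 1/(729 + (1/1032)*6193) = 1/(729 + 6193/1032) = 1/(758521/1032) = 1032/758521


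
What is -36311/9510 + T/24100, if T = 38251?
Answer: -51132809/22919100 ≈ -2.2310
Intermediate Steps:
-36311/9510 + T/24100 = -36311/9510 + 38251/24100 = -51132809/22919100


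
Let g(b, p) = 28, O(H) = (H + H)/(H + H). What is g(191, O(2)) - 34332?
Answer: -34304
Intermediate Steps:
O(H) = 1 (O(H) = (2*H)/((2*H)) = (2*H)*(1/(2*H)) = 1)
g(191, O(2)) - 34332 = 28 - 34332 = -34304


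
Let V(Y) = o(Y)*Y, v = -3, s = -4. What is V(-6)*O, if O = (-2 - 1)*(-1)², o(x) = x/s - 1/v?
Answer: 33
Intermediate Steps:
o(x) = ⅓ - x/4 (o(x) = x/(-4) - 1/(-3) = x*(-¼) - 1*(-⅓) = -x/4 + ⅓ = ⅓ - x/4)
V(Y) = Y*(⅓ - Y/4) (V(Y) = (⅓ - Y/4)*Y = Y*(⅓ - Y/4))
O = -3 (O = -3*1 = -3)
V(-6)*O = ((1/12)*(-6)*(4 - 3*(-6)))*(-3) = ((1/12)*(-6)*(4 + 18))*(-3) = ((1/12)*(-6)*22)*(-3) = -11*(-3) = 33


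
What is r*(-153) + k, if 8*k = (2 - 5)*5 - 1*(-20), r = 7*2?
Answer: -17131/8 ≈ -2141.4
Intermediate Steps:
r = 14
k = 5/8 (k = ((2 - 5)*5 - 1*(-20))/8 = (-3*5 + 20)/8 = (-15 + 20)/8 = (⅛)*5 = 5/8 ≈ 0.62500)
r*(-153) + k = 14*(-153) + 5/8 = -2142 + 5/8 = -17131/8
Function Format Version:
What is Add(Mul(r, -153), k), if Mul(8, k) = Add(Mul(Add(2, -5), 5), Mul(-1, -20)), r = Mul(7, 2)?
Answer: Rational(-17131, 8) ≈ -2141.4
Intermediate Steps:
r = 14
k = Rational(5, 8) (k = Mul(Rational(1, 8), Add(Mul(Add(2, -5), 5), Mul(-1, -20))) = Mul(Rational(1, 8), Add(Mul(-3, 5), 20)) = Mul(Rational(1, 8), Add(-15, 20)) = Mul(Rational(1, 8), 5) = Rational(5, 8) ≈ 0.62500)
Add(Mul(r, -153), k) = Add(Mul(14, -153), Rational(5, 8)) = Add(-2142, Rational(5, 8)) = Rational(-17131, 8)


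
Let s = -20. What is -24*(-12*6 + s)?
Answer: 2208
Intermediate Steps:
-24*(-12*6 + s) = -24*(-12*6 - 20) = -24*(-72 - 20) = -24*(-92) = 2208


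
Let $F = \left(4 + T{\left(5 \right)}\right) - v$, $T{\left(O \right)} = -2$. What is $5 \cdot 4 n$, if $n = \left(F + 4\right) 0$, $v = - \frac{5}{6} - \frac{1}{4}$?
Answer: $0$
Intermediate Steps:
$v = - \frac{13}{12}$ ($v = \left(-5\right) \frac{1}{6} - \frac{1}{4} = - \frac{5}{6} - \frac{1}{4} = - \frac{13}{12} \approx -1.0833$)
$F = \frac{37}{12}$ ($F = \left(4 - 2\right) - - \frac{13}{12} = 2 + \frac{13}{12} = \frac{37}{12} \approx 3.0833$)
$n = 0$ ($n = \left(\frac{37}{12} + 4\right) 0 = \frac{85}{12} \cdot 0 = 0$)
$5 \cdot 4 n = 5 \cdot 4 \cdot 0 = 5 \cdot 0 = 0$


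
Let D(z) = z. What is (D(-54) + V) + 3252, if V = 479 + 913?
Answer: 4590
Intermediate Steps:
V = 1392
(D(-54) + V) + 3252 = (-54 + 1392) + 3252 = 1338 + 3252 = 4590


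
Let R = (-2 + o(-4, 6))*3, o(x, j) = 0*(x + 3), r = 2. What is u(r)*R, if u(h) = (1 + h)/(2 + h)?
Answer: -9/2 ≈ -4.5000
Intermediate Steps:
o(x, j) = 0 (o(x, j) = 0*(3 + x) = 0)
u(h) = (1 + h)/(2 + h)
R = -6 (R = (-2 + 0)*3 = -2*3 = -6)
u(r)*R = ((1 + 2)/(2 + 2))*(-6) = (3/4)*(-6) = -9/2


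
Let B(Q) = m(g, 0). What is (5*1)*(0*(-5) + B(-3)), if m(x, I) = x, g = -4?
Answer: -20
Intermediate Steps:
B(Q) = -4
(5*1)*(0*(-5) + B(-3)) = (5*1)*(0*(-5) - 4) = 5*(0 - 4) = 5*(-4) = -20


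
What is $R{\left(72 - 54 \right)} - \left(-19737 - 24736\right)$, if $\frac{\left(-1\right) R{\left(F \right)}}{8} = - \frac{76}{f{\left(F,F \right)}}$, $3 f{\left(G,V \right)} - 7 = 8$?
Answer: $\frac{222973}{5} \approx 44595.0$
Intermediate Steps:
$f{\left(G,V \right)} = 5$ ($f{\left(G,V \right)} = \frac{7}{3} + \frac{1}{3} \cdot 8 = \frac{7}{3} + \frac{8}{3} = 5$)
$R{\left(F \right)} = \frac{608}{5}$ ($R{\left(F \right)} = - 8 \left(- \frac{76}{5}\right) = - 8 \left(\left(-76\right) \frac{1}{5}\right) = \left(-8\right) \left(- \frac{76}{5}\right) = \frac{608}{5}$)
$R{\left(72 - 54 \right)} - \left(-19737 - 24736\right) = \frac{608}{5} - \left(-19737 - 24736\right) = \frac{608}{5} - -44473 = \frac{608}{5} + 44473 = \frac{222973}{5}$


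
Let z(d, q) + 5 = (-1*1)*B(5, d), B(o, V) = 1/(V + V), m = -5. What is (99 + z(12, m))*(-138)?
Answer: -51865/4 ≈ -12966.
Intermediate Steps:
B(o, V) = 1/(2*V)
z(d, q) = -5 - 1/(2*d) (z(d, q) = -5 + (-1*1)*(1/(2*d)) = -5 - 1/(2*d))
(99 + z(12, m))*(-138) = (99 + (-5 - ½/12))*(-138) = (99 + (-5 - ½*1/12))*(-138) = (99 + (-5 - 1/24))*(-138) = (99 - 121/24)*(-138) = (2255/24)*(-138) = -51865/4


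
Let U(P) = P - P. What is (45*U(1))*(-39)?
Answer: 0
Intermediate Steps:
U(P) = 0
(45*U(1))*(-39) = (45*0)*(-39) = 0*(-39) = 0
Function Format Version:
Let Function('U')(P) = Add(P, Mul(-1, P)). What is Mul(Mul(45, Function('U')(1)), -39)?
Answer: 0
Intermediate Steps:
Function('U')(P) = 0
Mul(Mul(45, Function('U')(1)), -39) = Mul(Mul(45, 0), -39) = Mul(0, -39) = 0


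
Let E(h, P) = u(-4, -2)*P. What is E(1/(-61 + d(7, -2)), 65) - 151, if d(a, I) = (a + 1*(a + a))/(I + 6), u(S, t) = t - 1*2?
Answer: -411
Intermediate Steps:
u(S, t) = -2 + t (u(S, t) = t - 2 = -2 + t)
d(a, I) = 3*a/(6 + I) (d(a, I) = (a + 1*(2*a))/(6 + I) = (a + 2*a)/(6 + I) = (3*a)/(6 + I) = 3*a/(6 + I))
E(h, P) = -4*P (E(h, P) = (-2 - 2)*P = -4*P)
E(1/(-61 + d(7, -2)), 65) - 151 = -4*65 - 151 = -260 - 151 = -411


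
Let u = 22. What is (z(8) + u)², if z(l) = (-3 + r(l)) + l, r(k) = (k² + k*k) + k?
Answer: 26569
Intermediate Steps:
r(k) = k + 2*k² (r(k) = (k² + k²) + k = 2*k² + k = k + 2*k²)
z(l) = -3 + l + l*(1 + 2*l) (z(l) = (-3 + l*(1 + 2*l)) + l = -3 + l + l*(1 + 2*l))
(z(8) + u)² = ((-3 + 8 + 8*(1 + 2*8)) + 22)² = ((-3 + 8 + 8*(1 + 16)) + 22)² = ((-3 + 8 + 8*17) + 22)² = ((-3 + 8 + 136) + 22)² = (141 + 22)² = 163² = 26569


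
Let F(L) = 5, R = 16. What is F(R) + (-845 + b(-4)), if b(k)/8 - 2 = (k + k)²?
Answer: -312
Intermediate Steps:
b(k) = 16 + 32*k² (b(k) = 16 + 8*(k + k)² = 16 + 8*(2*k)² = 16 + 8*(4*k²) = 16 + 32*k²)
F(R) + (-845 + b(-4)) = 5 + (-845 + (16 + 32*(-4)²)) = 5 + (-845 + (16 + 32*16)) = 5 + (-845 + (16 + 512)) = 5 + (-845 + 528) = 5 - 317 = -312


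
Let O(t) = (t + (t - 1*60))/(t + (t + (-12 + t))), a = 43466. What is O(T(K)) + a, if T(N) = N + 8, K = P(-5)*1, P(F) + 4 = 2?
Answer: 43458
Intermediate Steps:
P(F) = -2 (P(F) = -4 + 2 = -2)
K = -2 (K = -2*1 = -2)
T(N) = 8 + N
O(t) = (-60 + 2*t)/(-12 + 3*t) (O(t) = (t + (t - 60))/(t + (-12 + 2*t)) = (t + (-60 + t))/(-12 + 3*t) = (-60 + 2*t)/(-12 + 3*t))
O(T(K)) + a = 2*(-30 + (8 - 2))/(3*(-4 + (8 - 2))) + 43466 = 2*(-30 + 6)/(3*(-4 + 6)) + 43466 = (2/3)*(-24)/2 + 43466 = (2/3)*(1/2)*(-24) + 43466 = -8 + 43466 = 43458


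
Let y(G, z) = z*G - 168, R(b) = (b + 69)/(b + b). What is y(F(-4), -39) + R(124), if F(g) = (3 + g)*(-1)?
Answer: -51143/248 ≈ -206.22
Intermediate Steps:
F(g) = -3 - g
R(b) = (69 + b)/(2*b) (R(b) = (69 + b)/((2*b)) = (69 + b)*(1/(2*b)) = (69 + b)/(2*b))
y(G, z) = -168 + G*z (y(G, z) = G*z - 168 = -168 + G*z)
y(F(-4), -39) + R(124) = (-168 + (-3 - 1*(-4))*(-39)) + (½)*(69 + 124)/124 = (-168 + (-3 + 4)*(-39)) + (½)*(1/124)*193 = (-168 + 1*(-39)) + 193/248 = (-168 - 39) + 193/248 = -207 + 193/248 = -51143/248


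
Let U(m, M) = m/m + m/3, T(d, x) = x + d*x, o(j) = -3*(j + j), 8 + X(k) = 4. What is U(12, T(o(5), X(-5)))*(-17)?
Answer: -85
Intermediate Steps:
X(k) = -4 (X(k) = -8 + 4 = -4)
o(j) = -6*j
U(m, M) = 1 + m/3 (U(m, M) = 1 + m*(⅓) = 1 + m/3)
U(12, T(o(5), X(-5)))*(-17) = (1 + (⅓)*12)*(-17) = (1 + 4)*(-17) = 5*(-17) = -85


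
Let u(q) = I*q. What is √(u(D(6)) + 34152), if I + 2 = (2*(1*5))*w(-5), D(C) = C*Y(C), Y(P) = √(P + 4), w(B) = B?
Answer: 2*√(8538 - 78*√10) ≈ 182.11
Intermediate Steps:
Y(P) = √(4 + P)
D(C) = C*√(4 + C)
I = -52 (I = -2 + (2*(1*5))*(-5) = -2 + (2*5)*(-5) = -2 + 10*(-5) = -2 - 50 = -52)
u(q) = -52*q
√(u(D(6)) + 34152) = √(-312*√(4 + 6) + 34152) = √(-312*√10 + 34152) = √(34152 - 312*√10)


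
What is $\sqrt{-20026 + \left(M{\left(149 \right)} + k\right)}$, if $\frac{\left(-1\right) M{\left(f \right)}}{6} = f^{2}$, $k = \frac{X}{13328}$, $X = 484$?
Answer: $\frac{i \sqrt{8679671351}}{238} \approx 391.45 i$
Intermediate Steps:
$k = \frac{121}{3332}$ ($k = \frac{484}{13328} = 484 \cdot \frac{1}{13328} = \frac{121}{3332} \approx 0.036315$)
$M{\left(f \right)} = - 6 f^{2}$
$\sqrt{-20026 + \left(M{\left(149 \right)} + k\right)} = \sqrt{-20026 + \left(- 6 \cdot 149^{2} + \frac{121}{3332}\right)} = \sqrt{-20026 + \left(\left(-6\right) 22201 + \frac{121}{3332}\right)} = \sqrt{-20026 + \left(-133206 + \frac{121}{3332}\right)} = \sqrt{-20026 - \frac{443842271}{3332}} = \sqrt{- \frac{510568903}{3332}} = \frac{i \sqrt{8679671351}}{238}$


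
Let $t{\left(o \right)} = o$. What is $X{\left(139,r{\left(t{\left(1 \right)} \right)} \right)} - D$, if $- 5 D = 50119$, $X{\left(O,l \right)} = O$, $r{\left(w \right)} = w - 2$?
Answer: $\frac{50814}{5} \approx 10163.0$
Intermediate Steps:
$r{\left(w \right)} = -2 + w$
$D = - \frac{50119}{5}$ ($D = \left(- \frac{1}{5}\right) 50119 = - \frac{50119}{5} \approx -10024.0$)
$X{\left(139,r{\left(t{\left(1 \right)} \right)} \right)} - D = 139 - - \frac{50119}{5} = 139 + \frac{50119}{5} = \frac{50814}{5}$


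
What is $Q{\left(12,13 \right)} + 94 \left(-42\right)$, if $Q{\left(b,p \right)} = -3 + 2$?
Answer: $-3949$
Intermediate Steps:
$Q{\left(b,p \right)} = -1$
$Q{\left(12,13 \right)} + 94 \left(-42\right) = -1 + 94 \left(-42\right) = -1 - 3948 = -3949$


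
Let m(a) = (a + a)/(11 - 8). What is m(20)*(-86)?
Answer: -3440/3 ≈ -1146.7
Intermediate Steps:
m(a) = 2*a/3 (m(a) = (2*a)/3 = (2*a)*(⅓) = 2*a/3)
m(20)*(-86) = ((⅔)*20)*(-86) = (40/3)*(-86) = -3440/3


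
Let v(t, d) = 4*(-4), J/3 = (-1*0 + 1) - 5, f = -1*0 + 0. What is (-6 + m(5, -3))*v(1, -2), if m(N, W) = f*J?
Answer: 96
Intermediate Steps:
f = 0 (f = 0 + 0 = 0)
J = -12 (J = 3*((-1*0 + 1) - 5) = 3*((0 + 1) - 5) = 3*(1 - 5) = 3*(-4) = -12)
v(t, d) = -16
m(N, W) = 0 (m(N, W) = 0*(-12) = 0)
(-6 + m(5, -3))*v(1, -2) = (-6 + 0)*(-16) = -6*(-16) = 96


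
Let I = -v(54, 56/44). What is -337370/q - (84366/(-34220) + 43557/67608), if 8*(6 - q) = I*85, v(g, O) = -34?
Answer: 8988709269551/9446978520 ≈ 951.49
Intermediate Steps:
I = 34 (I = -1*(-34) = 34)
q = -1421/4 (q = 6 - 17*85/4 = 6 - 1/8*2890 = 6 - 1445/4 = -1421/4 ≈ -355.25)
-337370/q - (84366/(-34220) + 43557/67608) = -337370/(-1421/4) - (84366/(-34220) + 43557/67608) = -337370*(-4/1421) - (84366*(-1/34220) + 43557*(1/67608)) = 1349480/1421 - (-42183/17110 + 14519/22536) = 1349480/1421 - 1*(-351107999/192795480) = 1349480/1421 + 351107999/192795480 = 8988709269551/9446978520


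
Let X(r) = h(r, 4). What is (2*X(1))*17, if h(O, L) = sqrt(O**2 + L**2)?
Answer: 34*sqrt(17) ≈ 140.19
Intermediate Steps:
h(O, L) = sqrt(L**2 + O**2)
X(r) = sqrt(16 + r**2) (X(r) = sqrt(4**2 + r**2) = sqrt(16 + r**2))
(2*X(1))*17 = (2*sqrt(16 + 1**2))*17 = (2*sqrt(16 + 1))*17 = (2*sqrt(17))*17 = 34*sqrt(17)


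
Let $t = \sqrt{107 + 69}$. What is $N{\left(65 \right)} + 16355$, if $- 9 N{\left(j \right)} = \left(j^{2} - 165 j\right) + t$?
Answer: $\frac{153695}{9} - \frac{4 \sqrt{11}}{9} \approx 17076.0$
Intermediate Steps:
$t = 4 \sqrt{11}$ ($t = \sqrt{176} = 4 \sqrt{11} \approx 13.266$)
$N{\left(j \right)} = - \frac{4 \sqrt{11}}{9} - \frac{j^{2}}{9} + \frac{55 j}{3}$ ($N{\left(j \right)} = - \frac{\left(j^{2} - 165 j\right) + 4 \sqrt{11}}{9} = - \frac{j^{2} - 165 j + 4 \sqrt{11}}{9} = - \frac{4 \sqrt{11}}{9} - \frac{j^{2}}{9} + \frac{55 j}{3}$)
$N{\left(65 \right)} + 16355 = \left(- \frac{4 \sqrt{11}}{9} - \frac{65^{2}}{9} + \frac{55}{3} \cdot 65\right) + 16355 = \left(- \frac{4 \sqrt{11}}{9} - \frac{4225}{9} + \frac{3575}{3}\right) + 16355 = \left(\frac{6500}{9} - \frac{4 \sqrt{11}}{9}\right) + 16355 = \frac{153695}{9} - \frac{4 \sqrt{11}}{9}$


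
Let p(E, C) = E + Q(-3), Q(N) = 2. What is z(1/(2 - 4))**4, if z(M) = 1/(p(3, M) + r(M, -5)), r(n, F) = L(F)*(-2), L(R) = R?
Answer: 1/50625 ≈ 1.9753e-5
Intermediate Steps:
r(n, F) = -2*F (r(n, F) = F*(-2) = -2*F)
p(E, C) = 2 + E (p(E, C) = E + 2 = 2 + E)
z(M) = 1/15 (z(M) = 1/((2 + 3) - 2*(-5)) = 1/(5 + 10) = 1/15)
z(1/(2 - 4))**4 = (1/15)**4 = 1/50625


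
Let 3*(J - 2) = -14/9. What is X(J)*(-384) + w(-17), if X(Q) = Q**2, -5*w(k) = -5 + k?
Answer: -1018654/1215 ≈ -838.40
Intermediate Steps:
J = 40/27 (J = 2 + (-14/9)/3 = 2 + (-14*1/9)/3 = 2 + (1/3)*(-14/9) = 2 - 14/27 = 40/27 ≈ 1.4815)
w(k) = 1 - k/5 (w(k) = -(-5 + k)/5 = 1 - k/5)
X(J)*(-384) + w(-17) = (40/27)**2*(-384) + (1 - 1/5*(-17)) = (1600/729)*(-384) + (1 + 17/5) = -204800/243 + 22/5 = -1018654/1215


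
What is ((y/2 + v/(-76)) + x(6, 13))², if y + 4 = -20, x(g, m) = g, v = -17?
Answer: 192721/5776 ≈ 33.366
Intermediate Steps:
y = -24 (y = -4 - 20 = -24)
((y/2 + v/(-76)) + x(6, 13))² = ((-24/2 - 17/(-76)) + 6)² = ((-24*½ - 17*(-1/76)) + 6)² = ((-12 + 17/76) + 6)² = (-895/76 + 6)² = (-439/76)² = 192721/5776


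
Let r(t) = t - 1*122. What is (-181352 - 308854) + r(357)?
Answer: -489971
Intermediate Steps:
r(t) = -122 + t (r(t) = t - 122 = -122 + t)
(-181352 - 308854) + r(357) = (-181352 - 308854) + (-122 + 357) = -490206 + 235 = -489971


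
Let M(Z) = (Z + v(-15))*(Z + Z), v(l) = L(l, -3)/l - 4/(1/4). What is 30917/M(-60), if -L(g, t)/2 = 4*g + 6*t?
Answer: 30917/10368 ≈ 2.9820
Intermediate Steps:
L(g, t) = -12*t - 8*g (L(g, t) = -2*(4*g + 6*t) = -12*t - 8*g)
v(l) = -16 + (36 - 8*l)/l (v(l) = (-12*(-3) - 8*l)/l - 4/(1/4) = (36 - 8*l)/l - 4/1/4 = (36 - 8*l)/l - 4*4 = (36 - 8*l)/l - 16 = -16 + (36 - 8*l)/l)
M(Z) = 2*Z*(-132/5 + Z) (M(Z) = (Z + (-24 + 36/(-15)))*(Z + Z) = (Z + (-24 + 36*(-1/15)))*(2*Z) = (Z + (-24 - 12/5))*(2*Z) = (Z - 132/5)*(2*Z) = (-132/5 + Z)*(2*Z) = 2*Z*(-132/5 + Z))
30917/M(-60) = 30917/(((2/5)*(-60)*(-132 + 5*(-60)))) = 30917/(((2/5)*(-60)*(-132 - 300))) = 30917/(((2/5)*(-60)*(-432))) = 30917/10368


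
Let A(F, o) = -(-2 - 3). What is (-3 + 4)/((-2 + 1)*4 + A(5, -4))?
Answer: 1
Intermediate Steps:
A(F, o) = 5 (A(F, o) = -1*(-5) = 5)
(-3 + 4)/((-2 + 1)*4 + A(5, -4)) = (-3 + 4)/((-2 + 1)*4 + 5) = 1/(-1*4 + 5) = 1/(-4 + 5) = 1/1 = 1*1 = 1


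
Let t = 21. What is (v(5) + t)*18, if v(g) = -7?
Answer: 252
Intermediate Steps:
(v(5) + t)*18 = (-7 + 21)*18 = 14*18 = 252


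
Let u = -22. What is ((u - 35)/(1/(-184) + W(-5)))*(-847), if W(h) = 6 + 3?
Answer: 8883336/1655 ≈ 5367.6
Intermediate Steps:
W(h) = 9
((u - 35)/(1/(-184) + W(-5)))*(-847) = ((-22 - 35)/(1/(-184) + 9))*(-847) = -57/(-1/184 + 9)*(-847) = -57/1655/184*(-847) = -57*184/1655*(-847) = -10488/1655*(-847) = 8883336/1655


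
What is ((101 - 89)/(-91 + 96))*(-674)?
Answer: -8088/5 ≈ -1617.6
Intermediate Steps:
((101 - 89)/(-91 + 96))*(-674) = (12/5)*(-674) = -8088/5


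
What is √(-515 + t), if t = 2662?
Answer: √2147 ≈ 46.336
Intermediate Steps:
√(-515 + t) = √(-515 + 2662) = √2147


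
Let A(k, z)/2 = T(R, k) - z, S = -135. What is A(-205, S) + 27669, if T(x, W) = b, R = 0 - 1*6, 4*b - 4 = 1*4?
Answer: 27943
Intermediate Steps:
b = 2 (b = 1 + (1*4)/4 = 1 + (1/4)*4 = 1 + 1 = 2)
R = -6 (R = 0 - 6 = -6)
T(x, W) = 2
A(k, z) = 4 - 2*z (A(k, z) = 2*(2 - z) = 4 - 2*z)
A(-205, S) + 27669 = (4 - 2*(-135)) + 27669 = (4 + 270) + 27669 = 274 + 27669 = 27943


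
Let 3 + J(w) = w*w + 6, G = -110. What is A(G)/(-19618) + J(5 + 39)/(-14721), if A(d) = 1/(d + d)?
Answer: -1195518817/9076463880 ≈ -0.13172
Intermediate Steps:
A(d) = 1/(2*d)
J(w) = 3 + w**2 (J(w) = -3 + (w*w + 6) = -3 + (w**2 + 6) = -3 + (6 + w**2) = 3 + w**2)
A(G)/(-19618) + J(5 + 39)/(-14721) = ((1/2)/(-110))/(-19618) + (3 + (5 + 39)**2)/(-14721) = ((1/2)*(-1/110))*(-1/19618) + (3 + 44**2)*(-1/14721) = -1/220*(-1/19618) + (3 + 1936)*(-1/14721) = 1/4315960 + 1939*(-1/14721) = 1/4315960 - 277/2103 = -1195518817/9076463880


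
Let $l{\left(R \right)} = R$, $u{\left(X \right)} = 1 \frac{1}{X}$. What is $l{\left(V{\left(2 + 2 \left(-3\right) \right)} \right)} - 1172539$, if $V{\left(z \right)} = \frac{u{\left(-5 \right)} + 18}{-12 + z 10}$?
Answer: $- \frac{304860229}{260} \approx -1.1725 \cdot 10^{6}$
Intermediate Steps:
$u{\left(X \right)} = \frac{1}{X}$
$V{\left(z \right)} = \frac{89}{5 \left(-12 + 10 z\right)}$ ($V{\left(z \right)} = \frac{\frac{1}{-5} + 18}{-12 + z 10} = \frac{- \frac{1}{5} + 18}{-12 + 10 z} = \frac{89}{5 \left(-12 + 10 z\right)}$)
$l{\left(V{\left(2 + 2 \left(-3\right) \right)} \right)} - 1172539 = \frac{89}{10 \left(-6 + 5 \left(2 + 2 \left(-3\right)\right)\right)} - 1172539 = \frac{89}{10 \left(-6 + 5 \left(2 - 6\right)\right)} - 1172539 = \frac{89}{10 \left(-6 + 5 \left(-4\right)\right)} - 1172539 = \frac{89}{10 \left(-6 - 20\right)} - 1172539 = \frac{89}{10 \left(-26\right)} - 1172539 = \frac{89}{10} \left(- \frac{1}{26}\right) - 1172539 = - \frac{89}{260} - 1172539 = - \frac{304860229}{260}$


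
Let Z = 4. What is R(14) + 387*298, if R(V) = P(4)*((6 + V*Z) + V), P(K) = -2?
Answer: 115174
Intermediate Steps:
R(V) = -12 - 10*V (R(V) = -2*((6 + V*4) + V) = -2*((6 + 4*V) + V) = -2*(6 + 5*V) = -12 - 10*V)
R(14) + 387*298 = (-12 - 10*14) + 387*298 = (-12 - 140) + 115326 = -152 + 115326 = 115174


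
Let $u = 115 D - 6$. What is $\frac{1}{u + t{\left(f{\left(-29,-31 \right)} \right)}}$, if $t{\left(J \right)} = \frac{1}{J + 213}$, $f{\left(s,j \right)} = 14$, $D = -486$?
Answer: $- \frac{227}{12688391} \approx -1.789 \cdot 10^{-5}$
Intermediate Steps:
$t{\left(J \right)} = \frac{1}{213 + J}$
$u = -55896$ ($u = 115 \left(-486\right) - 6 = -55890 - 6 = -55896$)
$\frac{1}{u + t{\left(f{\left(-29,-31 \right)} \right)}} = \frac{1}{-55896 + \frac{1}{213 + 14}} = \frac{1}{-55896 + \frac{1}{227}} = \frac{1}{- \frac{12688391}{227}} = - \frac{227}{12688391}$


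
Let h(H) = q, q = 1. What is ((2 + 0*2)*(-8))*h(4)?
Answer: -16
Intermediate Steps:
h(H) = 1
((2 + 0*2)*(-8))*h(4) = ((2 + 0*2)*(-8))*1 = ((2 + 0)*(-8))*1 = (2*(-8))*1 = -16*1 = -16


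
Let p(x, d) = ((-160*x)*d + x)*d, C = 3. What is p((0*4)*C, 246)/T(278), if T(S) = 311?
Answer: 0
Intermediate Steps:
p(x, d) = d*(x - 160*d*x) (p(x, d) = (-160*d*x + x)*d = (x - 160*d*x)*d = d*(x - 160*d*x))
p((0*4)*C, 246)/T(278) = (246*((0*4)*3)*(1 - 160*246))/311 = (246*(0*3)*(1 - 39360))*(1/311) = (246*0*(-39359))*(1/311) = 0*(1/311) = 0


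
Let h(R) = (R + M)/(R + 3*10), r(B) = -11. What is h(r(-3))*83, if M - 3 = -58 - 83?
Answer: -12367/19 ≈ -650.89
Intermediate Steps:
M = -138 (M = 3 + (-58 - 83) = 3 - 141 = -138)
h(R) = (-138 + R)/(30 + R) (h(R) = (R - 138)/(R + 3*10) = (-138 + R)/(R + 30) = (-138 + R)/(30 + R))
h(r(-3))*83 = ((-138 - 11)/(30 - 11))*83 = (-149/19)*83 = ((1/19)*(-149))*83 = -149/19*83 = -12367/19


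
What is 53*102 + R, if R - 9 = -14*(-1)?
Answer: 5429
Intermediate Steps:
R = 23 (R = 9 - 14*(-1) = 9 + 14 = 23)
53*102 + R = 53*102 + 23 = 5406 + 23 = 5429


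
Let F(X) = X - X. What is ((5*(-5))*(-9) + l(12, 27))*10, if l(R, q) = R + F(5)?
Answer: 2370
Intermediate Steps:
F(X) = 0
l(R, q) = R (l(R, q) = R + 0 = R)
((5*(-5))*(-9) + l(12, 27))*10 = ((5*(-5))*(-9) + 12)*10 = (-25*(-9) + 12)*10 = (225 + 12)*10 = 237*10 = 2370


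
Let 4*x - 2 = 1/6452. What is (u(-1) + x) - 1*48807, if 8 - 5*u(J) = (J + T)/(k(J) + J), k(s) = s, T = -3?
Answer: -6297835907/129040 ≈ -48805.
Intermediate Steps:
x = 12905/25808 (x = ½ + (¼)/6452 = ½ + (¼)*(1/6452) = ½ + 1/25808 = 12905/25808 ≈ 0.50004)
u(J) = 8/5 - (-3 + J)/(10*J) (u(J) = 8/5 - (J - 3)/(5*(J + J)) = 8/5 - (-3 + J)/(5*(2*J)) = 8/5 - (-3 + J)*1/(2*J)/5 = 8/5 - (-3 + J)/(10*J))
(u(-1) + x) - 1*48807 = ((3/10)*(1 + 5*(-1))/(-1) + 12905/25808) - 1*48807 = ((3/10)*(-1)*(1 - 5) + 12905/25808) - 48807 = ((3/10)*(-1)*(-4) + 12905/25808) - 48807 = (6/5 + 12905/25808) - 48807 = 219373/129040 - 48807 = -6297835907/129040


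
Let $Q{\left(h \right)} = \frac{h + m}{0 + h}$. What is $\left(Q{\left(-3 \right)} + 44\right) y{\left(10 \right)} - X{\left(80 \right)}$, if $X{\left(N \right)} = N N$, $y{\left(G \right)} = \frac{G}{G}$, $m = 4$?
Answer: $- \frac{19069}{3} \approx -6356.3$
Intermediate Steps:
$y{\left(G \right)} = 1$
$Q{\left(h \right)} = \frac{4 + h}{h}$ ($Q{\left(h \right)} = \frac{h + 4}{0 + h} = \frac{4 + h}{h}$)
$X{\left(N \right)} = N^{2}$
$\left(Q{\left(-3 \right)} + 44\right) y{\left(10 \right)} - X{\left(80 \right)} = \left(\frac{4 - 3}{-3} + 44\right) 1 - 80^{2} = \left(\left(- \frac{1}{3}\right) 1 + 44\right) 1 - 6400 = \left(- \frac{1}{3} + 44\right) 1 - 6400 = \frac{131}{3} \cdot 1 - 6400 = \frac{131}{3} - 6400 = - \frac{19069}{3}$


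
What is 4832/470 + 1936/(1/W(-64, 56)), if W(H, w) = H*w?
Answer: -1630574224/235 ≈ -6.9386e+6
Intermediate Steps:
4832/470 + 1936/(1/W(-64, 56)) = 4832/470 + 1936/(1/(-64*56)) = 4832*(1/470) + 1936/(1/(-3584)) = 2416/235 + 1936/(-1/3584) = 2416/235 + 1936*(-3584) = 2416/235 - 6938624 = -1630574224/235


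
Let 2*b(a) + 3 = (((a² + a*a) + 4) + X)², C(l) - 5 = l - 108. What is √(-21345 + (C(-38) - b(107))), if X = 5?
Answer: I*√262386809 ≈ 16198.0*I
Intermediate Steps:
C(l) = -103 + l (C(l) = 5 + (l - 108) = 5 + (-108 + l) = -103 + l)
b(a) = -3/2 + (9 + 2*a²)²/2 (b(a) = -3/2 + (((a² + a*a) + 4) + 5)²/2 = -3/2 + (((a² + a²) + 4) + 5)²/2 = -3/2 + ((2*a² + 4) + 5)²/2 = -3/2 + ((4 + 2*a²) + 5)²/2 = -3/2 + (9 + 2*a²)²/2)
√(-21345 + (C(-38) - b(107))) = √(-21345 + ((-103 - 38) - (-3/2 + (9 + 2*107²)²/2))) = √(-21345 + (-141 - (-3/2 + (9 + 2*11449)²/2))) = √(-21345 + (-141 - (-3/2 + (9 + 22898)²/2))) = √(-21345 + (-141 - (-3/2 + (½)*22907²))) = √(-21345 + (-141 - (-3/2 + (½)*524730649))) = √(-21345 + (-141 - (-3/2 + 524730649/2))) = √(-21345 + (-141 - 1*262365323)) = √(-21345 + (-141 - 262365323)) = √(-21345 - 262365464) = √(-262386809) = I*√262386809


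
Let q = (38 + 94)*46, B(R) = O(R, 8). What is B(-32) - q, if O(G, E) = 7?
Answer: -6065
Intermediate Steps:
B(R) = 7
q = 6072 (q = 132*46 = 6072)
B(-32) - q = 7 - 1*6072 = 7 - 6072 = -6065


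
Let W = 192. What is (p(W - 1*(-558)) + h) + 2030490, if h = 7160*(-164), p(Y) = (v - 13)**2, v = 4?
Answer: 856331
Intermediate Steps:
p(Y) = 81 (p(Y) = (4 - 13)**2 = (-9)**2 = 81)
h = -1174240
(p(W - 1*(-558)) + h) + 2030490 = (81 - 1174240) + 2030490 = -1174159 + 2030490 = 856331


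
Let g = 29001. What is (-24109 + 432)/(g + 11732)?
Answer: -23677/40733 ≈ -0.58127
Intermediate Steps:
(-24109 + 432)/(g + 11732) = (-24109 + 432)/(29001 + 11732) = -23677/40733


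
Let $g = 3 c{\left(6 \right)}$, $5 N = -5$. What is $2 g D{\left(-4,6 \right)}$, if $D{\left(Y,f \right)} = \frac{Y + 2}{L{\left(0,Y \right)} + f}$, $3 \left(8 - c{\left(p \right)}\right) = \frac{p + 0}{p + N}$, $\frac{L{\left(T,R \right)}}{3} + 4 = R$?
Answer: $\frac{76}{15} \approx 5.0667$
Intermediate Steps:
$N = -1$ ($N = \frac{1}{5} \left(-5\right) = -1$)
$L{\left(T,R \right)} = -12 + 3 R$
$c{\left(p \right)} = 8 - \frac{p}{3 \left(-1 + p\right)}$ ($c{\left(p \right)} = 8 - \frac{\left(p + 0\right) \frac{1}{p - 1}}{3} = 8 - \frac{p \frac{1}{-1 + p}}{3} = 8 - \frac{p}{3 \left(-1 + p\right)}$)
$D{\left(Y,f \right)} = \frac{2 + Y}{-12 + f + 3 Y}$ ($D{\left(Y,f \right)} = \frac{Y + 2}{\left(-12 + 3 Y\right) + f} = \frac{2 + Y}{-12 + f + 3 Y}$)
$g = \frac{114}{5}$ ($g = 3 \frac{-24 + 23 \cdot 6}{3 \left(-1 + 6\right)} = 3 \frac{-24 + 138}{3 \cdot 5} = 3 \cdot \frac{1}{3} \cdot \frac{1}{5} \cdot 114 = 3 \cdot \frac{38}{5} = \frac{114}{5} \approx 22.8$)
$2 g D{\left(-4,6 \right)} = 2 \cdot \frac{114}{5} \frac{2 - 4}{-12 + 6 + 3 \left(-4\right)} = \frac{228 \frac{1}{-12 + 6 - 12} \left(-2\right)}{5} = \frac{228 \frac{1}{-18} \left(-2\right)}{5} = \frac{228 \left(\left(- \frac{1}{18}\right) \left(-2\right)\right)}{5} = \frac{228}{5} \cdot \frac{1}{9} = \frac{76}{15}$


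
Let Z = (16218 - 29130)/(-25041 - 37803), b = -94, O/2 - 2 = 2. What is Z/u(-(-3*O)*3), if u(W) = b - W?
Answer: -538/434671 ≈ -0.0012377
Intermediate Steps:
O = 8 (O = 4 + 2*2 = 4 + 4 = 8)
u(W) = -94 - W
Z = 1076/5237 (Z = -12912/(-62844) = -12912*(-1/62844) = 1076/5237 ≈ 0.20546)
Z/u(-(-3*O)*3) = 1076/(5237*(-94 - (-1)*-3*8*3)) = 1076/(5237*(-94 - (-1)*(-24*3))) = 1076/(5237*(-94 - (-1)*(-72))) = 1076/(5237*(-94 - 1*72)) = 1076/(5237*(-94 - 72)) = (1076/5237)/(-166) = (1076/5237)*(-1/166) = -538/434671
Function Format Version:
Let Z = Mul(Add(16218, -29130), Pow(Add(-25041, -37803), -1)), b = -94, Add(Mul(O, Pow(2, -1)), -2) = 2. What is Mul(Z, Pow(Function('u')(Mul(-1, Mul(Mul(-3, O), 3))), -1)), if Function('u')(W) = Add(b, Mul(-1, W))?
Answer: Rational(-538, 434671) ≈ -0.0012377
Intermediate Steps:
O = 8 (O = Add(4, Mul(2, 2)) = Add(4, 4) = 8)
Function('u')(W) = Add(-94, Mul(-1, W))
Z = Rational(1076, 5237) (Z = Mul(-12912, Pow(-62844, -1)) = Mul(-12912, Rational(-1, 62844)) = Rational(1076, 5237) ≈ 0.20546)
Mul(Z, Pow(Function('u')(Mul(-1, Mul(Mul(-3, O), 3))), -1)) = Mul(Rational(1076, 5237), Pow(Add(-94, Mul(-1, Mul(-1, Mul(Mul(-3, 8), 3)))), -1)) = Mul(Rational(1076, 5237), Pow(Add(-94, Mul(-1, Mul(-1, Mul(-24, 3)))), -1)) = Mul(Rational(1076, 5237), Pow(Add(-94, Mul(-1, Mul(-1, -72))), -1)) = Mul(Rational(1076, 5237), Pow(Add(-94, Mul(-1, 72)), -1)) = Mul(Rational(1076, 5237), Pow(Add(-94, -72), -1)) = Mul(Rational(1076, 5237), Pow(-166, -1)) = Mul(Rational(1076, 5237), Rational(-1, 166)) = Rational(-538, 434671)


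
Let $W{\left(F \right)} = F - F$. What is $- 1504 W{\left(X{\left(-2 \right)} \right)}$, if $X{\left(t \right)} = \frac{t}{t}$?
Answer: $0$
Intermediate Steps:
$X{\left(t \right)} = 1$
$W{\left(F \right)} = 0$
$- 1504 W{\left(X{\left(-2 \right)} \right)} = \left(-1504\right) 0 = 0$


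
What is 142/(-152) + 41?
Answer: 3045/76 ≈ 40.066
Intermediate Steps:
142/(-152) + 41 = -1/152*142 + 41 = -71/76 + 41 = 3045/76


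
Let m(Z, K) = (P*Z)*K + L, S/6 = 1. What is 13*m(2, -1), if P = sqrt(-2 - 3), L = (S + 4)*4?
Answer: 520 - 26*I*sqrt(5) ≈ 520.0 - 58.138*I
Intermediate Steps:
S = 6 (S = 6*1 = 6)
L = 40 (L = (6 + 4)*4 = 10*4 = 40)
P = I*sqrt(5) (P = sqrt(-5) = I*sqrt(5) ≈ 2.2361*I)
m(Z, K) = 40 + I*K*Z*sqrt(5) (m(Z, K) = ((I*sqrt(5))*Z)*K + 40 = (I*Z*sqrt(5))*K + 40 = I*K*Z*sqrt(5) + 40 = 40 + I*K*Z*sqrt(5))
13*m(2, -1) = 13*(40 + I*(-1)*2*sqrt(5)) = 13*(40 - 2*I*sqrt(5)) = 520 - 26*I*sqrt(5)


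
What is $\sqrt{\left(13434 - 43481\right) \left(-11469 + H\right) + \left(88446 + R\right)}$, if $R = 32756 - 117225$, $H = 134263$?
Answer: $9 i \sqrt{45550461} \approx 60742.0 i$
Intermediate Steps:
$R = -84469$ ($R = 32756 - 117225 = -84469$)
$\sqrt{\left(13434 - 43481\right) \left(-11469 + H\right) + \left(88446 + R\right)} = \sqrt{\left(13434 - 43481\right) \left(-11469 + 134263\right) + \left(88446 - 84469\right)} = \sqrt{\left(-30047\right) 122794 + 3977} = \sqrt{-3689591318 + 3977} = \sqrt{-3689587341} = 9 i \sqrt{45550461}$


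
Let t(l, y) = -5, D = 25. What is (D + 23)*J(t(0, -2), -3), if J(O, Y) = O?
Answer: -240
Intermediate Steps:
(D + 23)*J(t(0, -2), -3) = (25 + 23)*(-5) = 48*(-5) = -240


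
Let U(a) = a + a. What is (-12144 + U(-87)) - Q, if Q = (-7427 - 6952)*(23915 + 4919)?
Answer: 414591768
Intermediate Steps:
U(a) = 2*a
Q = -414604086 (Q = -14379*28834 = -414604086)
(-12144 + U(-87)) - Q = (-12144 + 2*(-87)) - 1*(-414604086) = (-12144 - 174) + 414604086 = -12318 + 414604086 = 414591768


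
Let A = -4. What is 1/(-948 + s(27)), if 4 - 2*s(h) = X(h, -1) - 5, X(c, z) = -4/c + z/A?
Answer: -216/203807 ≈ -0.0010598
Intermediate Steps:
X(c, z) = -4/c - z/4 (X(c, z) = -4/c + z/(-4) = -4/c + z*(-1/4) = -4/c - z/4)
s(h) = 35/8 + 2/h (s(h) = 2 - ((-4/h - 1/4*(-1)) - 5)/2 = 2 - ((-4/h + 1/4) - 5)/2 = 2 - ((1/4 - 4/h) - 5)/2 = 2 - (-19/4 - 4/h)/2 = 2 + (19/8 + 2/h) = 35/8 + 2/h)
1/(-948 + s(27)) = 1/(-948 + (35/8 + 2/27)) = 1/(-948 + 961/216) = 1/(-203807/216) = -216/203807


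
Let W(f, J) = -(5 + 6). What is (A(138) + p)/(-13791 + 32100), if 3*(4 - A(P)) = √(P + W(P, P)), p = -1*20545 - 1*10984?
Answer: -31525/18309 - √127/54927 ≈ -1.7220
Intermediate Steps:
W(f, J) = -11 (W(f, J) = -1*11 = -11)
p = -31529 (p = -20545 - 10984 = -31529)
A(P) = 4 - √(-11 + P)/3 (A(P) = 4 - √(P - 11)/3 = 4 - √(-11 + P)/3)
(A(138) + p)/(-13791 + 32100) = ((4 - √(-11 + 138)/3) - 31529)/(-13791 + 32100) = ((4 - √127/3) - 31529)/18309 = (-31525 - √127/3)*(1/18309) = -31525/18309 - √127/54927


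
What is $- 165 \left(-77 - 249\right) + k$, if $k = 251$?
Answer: $54041$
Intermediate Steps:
$- 165 \left(-77 - 249\right) + k = - 165 \left(-77 - 249\right) + 251 = \left(-165\right) \left(-326\right) + 251 = 53790 + 251 = 54041$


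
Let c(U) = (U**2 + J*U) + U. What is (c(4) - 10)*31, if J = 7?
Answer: 1178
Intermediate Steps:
c(U) = U**2 + 8*U (c(U) = (U**2 + 7*U) + U = U**2 + 8*U)
(c(4) - 10)*31 = (4*(8 + 4) - 10)*31 = (4*12 - 10)*31 = (48 - 10)*31 = 38*31 = 1178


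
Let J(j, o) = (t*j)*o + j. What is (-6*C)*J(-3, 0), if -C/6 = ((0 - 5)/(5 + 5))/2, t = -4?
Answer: 27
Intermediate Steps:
C = 3/2 (C = -6*(0 - 5)/(5 + 5)/2 = -6*(-5/10)/2 = -6*(-5*1/10)/2 = -(-3)/2 = -6*(-1/4) = 3/2 ≈ 1.5000)
J(j, o) = j - 4*j*o (J(j, o) = (-4*j)*o + j = -4*j*o + j = j - 4*j*o)
(-6*C)*J(-3, 0) = (-6*3/2)*(-3*(1 - 4*0)) = -(-27)*(1 + 0) = -(-27) = -9*(-3) = 27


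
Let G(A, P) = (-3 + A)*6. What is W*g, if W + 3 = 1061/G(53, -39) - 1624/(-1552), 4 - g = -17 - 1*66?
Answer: 1335943/9700 ≈ 137.73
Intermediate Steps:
G(A, P) = -18 + 6*A
g = 87 (g = 4 - (-17 - 1*66) = 4 - (-17 - 66) = 4 - 1*(-83) = 4 + 83 = 87)
W = 46067/29100 (W = -3 + (1061/(-18 + 6*53) - 1624/(-1552)) = -3 + (1061/(-18 + 318) - 1624*(-1/1552)) = -3 + (1061/300 + 203/194) = -3 + 133367/29100 = 46067/29100 ≈ 1.5831)
W*g = (46067/29100)*87 = 1335943/9700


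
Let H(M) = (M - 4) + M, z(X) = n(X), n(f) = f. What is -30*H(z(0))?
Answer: 120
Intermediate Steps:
z(X) = X
H(M) = -4 + 2*M (H(M) = (-4 + M) + M = -4 + 2*M)
-30*H(z(0)) = -30*(-4 + 2*0) = -30*(-4 + 0) = -30*(-4) = 120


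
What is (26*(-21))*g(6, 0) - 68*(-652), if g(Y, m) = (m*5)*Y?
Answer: 44336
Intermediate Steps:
g(Y, m) = 5*Y*m (g(Y, m) = (5*m)*Y = 5*Y*m)
(26*(-21))*g(6, 0) - 68*(-652) = (26*(-21))*(5*6*0) - 68*(-652) = -546*0 - 1*(-44336) = 0 + 44336 = 44336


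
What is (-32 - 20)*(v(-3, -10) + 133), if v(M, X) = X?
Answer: -6396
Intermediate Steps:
(-32 - 20)*(v(-3, -10) + 133) = (-32 - 20)*(-10 + 133) = -52*123 = -6396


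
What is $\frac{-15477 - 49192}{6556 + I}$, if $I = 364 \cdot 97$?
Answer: $- \frac{64669}{41864} \approx -1.5447$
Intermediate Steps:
$I = 35308$
$\frac{-15477 - 49192}{6556 + I} = \frac{-15477 - 49192}{6556 + 35308} = - \frac{64669}{41864}$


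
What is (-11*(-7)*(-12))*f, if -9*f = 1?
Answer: 308/3 ≈ 102.67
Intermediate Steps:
f = -1/9 (f = -1/9*1 = -1/9 ≈ -0.11111)
(-11*(-7)*(-12))*f = (-11*(-7)*(-12))*(-1/9) = (77*(-12))*(-1/9) = -924*(-1/9) = 308/3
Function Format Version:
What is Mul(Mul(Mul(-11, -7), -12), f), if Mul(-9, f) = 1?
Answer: Rational(308, 3) ≈ 102.67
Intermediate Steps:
f = Rational(-1, 9) (f = Mul(Rational(-1, 9), 1) = Rational(-1, 9) ≈ -0.11111)
Mul(Mul(Mul(-11, -7), -12), f) = Mul(Mul(Mul(-11, -7), -12), Rational(-1, 9)) = Mul(Mul(77, -12), Rational(-1, 9)) = Mul(-924, Rational(-1, 9)) = Rational(308, 3)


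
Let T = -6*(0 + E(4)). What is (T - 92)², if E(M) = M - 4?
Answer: 8464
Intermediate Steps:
E(M) = -4 + M
T = 0 (T = -6*(0 + (-4 + 4)) = -6*(0 + 0) = -6*0 = 0)
(T - 92)² = (0 - 92)² = (-92)² = 8464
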